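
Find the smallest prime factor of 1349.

19

1349 is odd.
Digit sum 17, not divisible by 3.
Ends in 9: not divisible by 5.
7: 1349 = 7·192 + 5
11: 1349 = 11·122 + 7
13: 1349 = 13·103 + 10
17: 1349 = 17·79 + 6
19: 1349 = 19·71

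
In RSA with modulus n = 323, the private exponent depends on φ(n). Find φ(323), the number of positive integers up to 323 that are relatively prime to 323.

288

Factor: 323 = 17 · 19.
φ(323) = (17−1) · (19−1) = 16 · 18 = 288.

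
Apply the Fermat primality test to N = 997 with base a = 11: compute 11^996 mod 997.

11^1 ≡ 11 (mod 997)
11^2 ≡ 11^2 = 121 ≡ 121 (mod 997)
11^4 ≡ 121^2 = 14641 ≡ 683 (mod 997)
11^8 ≡ 683^2 = 466489 ≡ 890 (mod 997)
11^16 ≡ 890^2 = 792100 ≡ 482 (mod 997)
11^32 ≡ 482^2 = 232324 ≡ 23 (mod 997)
11^64 ≡ 23^2 = 529 ≡ 529 (mod 997)
11^128 ≡ 529^2 = 279841 ≡ 681 (mod 997)
11^256 ≡ 681^2 = 463761 ≡ 156 (mod 997)
11^512 ≡ 156^2 = 24336 ≡ 408 (mod 997)
996 = 512 + 256 + 128 + 64 + 32 + 4 in binary powers of 2.
So 11^996 ≡ 408 · 156 · 681 · 529 · 23 · 683 ≡ 1 (mod 997).
Since the result is 1, base 11 gives no evidence that 997 is composite.

1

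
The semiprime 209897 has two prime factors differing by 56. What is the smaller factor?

Since p = q + 56, we have 209897 = q(q + 56), so q² + 56q − 209897 = 0.
Discriminant: 56² + 4·209897 = 3136 + 839588 = 842724; √842724 = 918.
q = (−56 + 918)/2 = 431, and p = q + 56 = 487.
Check: 431 · 487 = 209897.

431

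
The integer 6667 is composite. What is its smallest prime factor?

59

6667 is odd.
Digit sum 25, not divisible by 3.
Ends in 7: not divisible by 5.
7: 6667 = 7·952 + 3
11: 6667 = 11·606 + 1
13: 6667 = 13·512 + 11
17: 6667 = 17·392 + 3
19: 6667 = 19·350 + 17
23: 6667 = 23·289 + 20
29: 6667 = 29·229 + 26
31: 6667 = 31·215 + 2
37: 6667 = 37·180 + 7
41: 6667 = 41·162 + 25
43: 6667 = 43·155 + 2
47: 6667 = 47·141 + 40
53: 6667 = 53·125 + 42
59: 6667 = 59·113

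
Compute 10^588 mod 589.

349

10^1 ≡ 10 (mod 589)
10^2 ≡ 10^2 = 100 ≡ 100 (mod 589)
10^4 ≡ 100^2 = 10000 ≡ 576 (mod 589)
10^8 ≡ 576^2 = 331776 ≡ 169 (mod 589)
10^16 ≡ 169^2 = 28561 ≡ 289 (mod 589)
10^32 ≡ 289^2 = 83521 ≡ 472 (mod 589)
10^64 ≡ 472^2 = 222784 ≡ 142 (mod 589)
10^128 ≡ 142^2 = 20164 ≡ 138 (mod 589)
10^256 ≡ 138^2 = 19044 ≡ 196 (mod 589)
10^512 ≡ 196^2 = 38416 ≡ 131 (mod 589)
588 = 512 + 64 + 8 + 4 in binary powers of 2.
So 10^588 ≡ 131 · 142 · 169 · 576 ≡ 349 (mod 589).
Since 349 ≠ 1, base 10 is a Fermat witness: 589 is composite.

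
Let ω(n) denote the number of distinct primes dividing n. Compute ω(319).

2

319 = 11 · 29
319 = 11 · 29, which has 2 distinct prime factors.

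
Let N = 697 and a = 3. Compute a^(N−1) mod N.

288

3^1 ≡ 3 (mod 697)
3^2 ≡ 3^2 = 9 ≡ 9 (mod 697)
3^4 ≡ 9^2 = 81 ≡ 81 (mod 697)
3^8 ≡ 81^2 = 6561 ≡ 288 (mod 697)
3^16 ≡ 288^2 = 82944 ≡ 1 (mod 697)
3^32 ≡ 1^2 = 1 ≡ 1 (mod 697)
3^64 ≡ 1^2 = 1 ≡ 1 (mod 697)
3^128 ≡ 1^2 = 1 ≡ 1 (mod 697)
3^256 ≡ 1^2 = 1 ≡ 1 (mod 697)
3^512 ≡ 1^2 = 1 ≡ 1 (mod 697)
696 = 512 + 128 + 32 + 16 + 8 in binary powers of 2.
So 3^696 ≡ 1 · 1 · 1 · 1 · 288 ≡ 288 (mod 697).
Since 288 ≠ 1, base 3 is a Fermat witness: 697 is composite.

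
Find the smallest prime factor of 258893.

17

258893 is odd.
Digit sum 35, not divisible by 3.
Ends in 3: not divisible by 5.
7: 258893 = 7·36984 + 5
11: 258893 = 11·23535 + 8
13: 258893 = 13·19914 + 11
17: 258893 = 17·15229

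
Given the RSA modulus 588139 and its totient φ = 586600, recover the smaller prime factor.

φ(n) = (p−1)(q−1) = n − (p+q) + 1, so p + q = 588139 − 586600 + 1 = 1540.
p and q are the roots of t² − 1540t + 588139 = 0.
Discriminant: 1540² − 4·588139 = 2371600 − 2352556 = 19044; √19044 = 138.
q = (1540 − 138)/2 = 701, p = (1540 + 138)/2 = 839.
Check: 701 · 839 = 588139.

701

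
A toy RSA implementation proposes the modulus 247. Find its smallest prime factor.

13

247 is odd.
Digit sum 13, not divisible by 3.
Ends in 7: not divisible by 5.
7: 247 = 7·35 + 2
11: 247 = 11·22 + 5
13: 247 = 13·19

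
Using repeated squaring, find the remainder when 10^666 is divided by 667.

236

10^1 ≡ 10 (mod 667)
10^2 ≡ 10^2 = 100 ≡ 100 (mod 667)
10^4 ≡ 100^2 = 10000 ≡ 662 (mod 667)
10^8 ≡ 662^2 = 438244 ≡ 25 (mod 667)
10^16 ≡ 25^2 = 625 ≡ 625 (mod 667)
10^32 ≡ 625^2 = 390625 ≡ 430 (mod 667)
10^64 ≡ 430^2 = 184900 ≡ 141 (mod 667)
10^128 ≡ 141^2 = 19881 ≡ 538 (mod 667)
10^256 ≡ 538^2 = 289444 ≡ 633 (mod 667)
10^512 ≡ 633^2 = 400689 ≡ 489 (mod 667)
666 = 512 + 128 + 16 + 8 + 2 in binary powers of 2.
So 10^666 ≡ 489 · 538 · 625 · 25 · 100 ≡ 236 (mod 667).
Since 236 ≠ 1, base 10 is a Fermat witness: 667 is composite.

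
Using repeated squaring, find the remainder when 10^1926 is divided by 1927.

10^1 ≡ 10 (mod 1927)
10^2 ≡ 10^2 = 100 ≡ 100 (mod 1927)
10^4 ≡ 100^2 = 10000 ≡ 365 (mod 1927)
10^8 ≡ 365^2 = 133225 ≡ 262 (mod 1927)
10^16 ≡ 262^2 = 68644 ≡ 1199 (mod 1927)
10^32 ≡ 1199^2 = 1437601 ≡ 59 (mod 1927)
10^64 ≡ 59^2 = 3481 ≡ 1554 (mod 1927)
10^128 ≡ 1554^2 = 2414916 ≡ 385 (mod 1927)
10^256 ≡ 385^2 = 148225 ≡ 1773 (mod 1927)
10^512 ≡ 1773^2 = 3143529 ≡ 592 (mod 1927)
10^1024 ≡ 592^2 = 350464 ≡ 1677 (mod 1927)
1926 = 1024 + 512 + 256 + 128 + 4 + 2 in binary powers of 2.
So 10^1926 ≡ 1677 · 592 · 1773 · 385 · 365 · 100 ≡ 1076 (mod 1927).
Since 1076 ≠ 1, base 10 is a Fermat witness: 1927 is composite.

1076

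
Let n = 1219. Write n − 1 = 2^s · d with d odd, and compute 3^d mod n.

403

1219 − 1 = 1218 = 2^1 · 609, so d = 609.
3^1 ≡ 3 (mod 1219)
3^2 ≡ 3^2 = 9 ≡ 9 (mod 1219)
3^4 ≡ 9^2 = 81 ≡ 81 (mod 1219)
3^8 ≡ 81^2 = 6561 ≡ 466 (mod 1219)
3^16 ≡ 466^2 = 217156 ≡ 174 (mod 1219)
3^32 ≡ 174^2 = 30276 ≡ 1020 (mod 1219)
3^64 ≡ 1020^2 = 1040400 ≡ 593 (mod 1219)
3^128 ≡ 593^2 = 351649 ≡ 577 (mod 1219)
3^256 ≡ 577^2 = 332929 ≡ 142 (mod 1219)
3^512 ≡ 142^2 = 20164 ≡ 660 (mod 1219)
609 = 512 + 64 + 32 + 1 in binary powers of 2.
So 3^609 ≡ 660 · 593 · 1020 · 3 ≡ 403 (mod 1219).
Squaring chain: 403; never reaches −1, so base 3 is a Miller–Rabin witness that 1219 is composite.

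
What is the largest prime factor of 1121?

59

1121 = 19 · 59
59 is prime.
So 1121 = 19 · 59; the largest prime factor is 59.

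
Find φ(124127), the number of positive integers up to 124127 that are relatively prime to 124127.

Factor: 124127 = 19 · 47 · 139.
φ(124127) = (19−1) · (47−1) · (139−1) = 18 · 46 · 138 = 114264.

114264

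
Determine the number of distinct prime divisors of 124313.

124313 = 7^2 · 2537
2537 = 43 · 59
124313 = 7^2 · 43 · 59, which has 3 distinct prime factors.

3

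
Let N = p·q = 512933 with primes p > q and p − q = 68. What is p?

Since p = q + 68, we have 512933 = q(q + 68), so q² + 68q − 512933 = 0.
Discriminant: 68² + 4·512933 = 4624 + 2051732 = 2056356; √2056356 = 1434.
q = (−68 + 1434)/2 = 683, and p = q + 68 = 751.
Check: 683 · 751 = 512933.

751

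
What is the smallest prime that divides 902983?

902983 is odd.
Digit sum 31, not divisible by 3.
Ends in 3: not divisible by 5.
7: 902983 = 7·128997 + 4
11: 902983 = 11·82089 + 4
13: 902983 = 13·69460 + 3
17: 902983 = 17·53116 + 11
19: 902983 = 19·47525 + 8
23: 902983 = 23·39260 + 3
29: 902983 = 29·31137 + 10
31: 902983 = 31·29128 + 15
37: 902983 = 37·24404 + 35
41: 902983 = 41·22023 + 40
43: 902983 = 43·20999 + 26
47: 902983 = 47·19212 + 19
53: 902983 = 53·17037 + 22
59: 902983 = 59·15304 + 47
61: 902983 = 61·14803

61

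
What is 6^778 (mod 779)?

6^1 ≡ 6 (mod 779)
6^2 ≡ 6^2 = 36 ≡ 36 (mod 779)
6^4 ≡ 36^2 = 1296 ≡ 517 (mod 779)
6^8 ≡ 517^2 = 267289 ≡ 92 (mod 779)
6^16 ≡ 92^2 = 8464 ≡ 674 (mod 779)
6^32 ≡ 674^2 = 454276 ≡ 119 (mod 779)
6^64 ≡ 119^2 = 14161 ≡ 139 (mod 779)
6^128 ≡ 139^2 = 19321 ≡ 625 (mod 779)
6^256 ≡ 625^2 = 390625 ≡ 346 (mod 779)
6^512 ≡ 346^2 = 119716 ≡ 529 (mod 779)
778 = 512 + 256 + 8 + 2 in binary powers of 2.
So 6^778 ≡ 529 · 346 · 92 · 36 ≡ 156 (mod 779).
Since 156 ≠ 1, base 6 is a Fermat witness: 779 is composite.

156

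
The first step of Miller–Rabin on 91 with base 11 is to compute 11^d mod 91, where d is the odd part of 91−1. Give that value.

8

91 − 1 = 90 = 2^1 · 45, so d = 45.
11^1 ≡ 11 (mod 91)
11^2 ≡ 11^2 = 121 ≡ 30 (mod 91)
11^4 ≡ 30^2 = 900 ≡ 81 (mod 91)
11^8 ≡ 81^2 = 6561 ≡ 9 (mod 91)
11^16 ≡ 9^2 = 81 ≡ 81 (mod 91)
11^32 ≡ 81^2 = 6561 ≡ 9 (mod 91)
45 = 32 + 8 + 4 + 1 in binary powers of 2.
So 11^45 ≡ 9 · 9 · 81 · 11 ≡ 8 (mod 91).
Squaring chain: 8; never reaches −1, so base 11 is a Miller–Rabin witness that 91 is composite.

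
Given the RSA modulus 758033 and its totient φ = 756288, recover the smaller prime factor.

φ(n) = (p−1)(q−1) = n − (p+q) + 1, so p + q = 758033 − 756288 + 1 = 1746.
p and q are the roots of t² − 1746t + 758033 = 0.
Discriminant: 1746² − 4·758033 = 3048516 − 3032132 = 16384; √16384 = 128.
q = (1746 − 128)/2 = 809, p = (1746 + 128)/2 = 937.
Check: 809 · 937 = 758033.

809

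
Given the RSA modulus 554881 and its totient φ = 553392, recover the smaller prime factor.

φ(n) = (p−1)(q−1) = n − (p+q) + 1, so p + q = 554881 − 553392 + 1 = 1490.
p and q are the roots of t² − 1490t + 554881 = 0.
Discriminant: 1490² − 4·554881 = 2220100 − 2219524 = 576; √576 = 24.
q = (1490 − 24)/2 = 733, p = (1490 + 24)/2 = 757.
Check: 733 · 757 = 554881.

733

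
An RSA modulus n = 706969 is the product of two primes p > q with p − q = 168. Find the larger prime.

Since p = q + 168, we have 706969 = q(q + 168), so q² + 168q − 706969 = 0.
Discriminant: 168² + 4·706969 = 28224 + 2827876 = 2856100; √2856100 = 1690.
q = (−168 + 1690)/2 = 761, and p = q + 168 = 929.
Check: 761 · 929 = 706969.

929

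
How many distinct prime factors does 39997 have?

3

39997 = 23 · 1739
1739 = 37 · 47
39997 = 23 · 37 · 47, which has 3 distinct prime factors.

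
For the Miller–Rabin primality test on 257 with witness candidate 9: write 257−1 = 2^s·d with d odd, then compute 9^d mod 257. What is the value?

9

257 − 1 = 256 = 2^8 · 1, so d = 1.
9^1 ≡ 9 (mod 257)
1 = 1 in binary powers of 2.
So 9^1 ≡ 9 ≡ 9 (mod 257).
Squaring chain: 9 → 81 → 136 → 249 → 64 → 241 → 256 → 1; reaches −1, so base 9 does not prove 257 composite.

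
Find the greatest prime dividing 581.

83

581 = 7 · 83
83 is prime.
So 581 = 7 · 83; the largest prime factor is 83.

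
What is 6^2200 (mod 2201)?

1823

6^1 ≡ 6 (mod 2201)
6^2 ≡ 6^2 = 36 ≡ 36 (mod 2201)
6^4 ≡ 36^2 = 1296 ≡ 1296 (mod 2201)
6^8 ≡ 1296^2 = 1679616 ≡ 253 (mod 2201)
6^16 ≡ 253^2 = 64009 ≡ 180 (mod 2201)
6^32 ≡ 180^2 = 32400 ≡ 1586 (mod 2201)
6^64 ≡ 1586^2 = 2515396 ≡ 1854 (mod 2201)
6^128 ≡ 1854^2 = 3437316 ≡ 1555 (mod 2201)
6^256 ≡ 1555^2 = 2418025 ≡ 1327 (mod 2201)
6^512 ≡ 1327^2 = 1760929 ≡ 129 (mod 2201)
6^1024 ≡ 129^2 = 16641 ≡ 1234 (mod 2201)
6^2048 ≡ 1234^2 = 1522756 ≡ 1865 (mod 2201)
2200 = 2048 + 128 + 16 + 8 in binary powers of 2.
So 6^2200 ≡ 1865 · 1555 · 180 · 253 ≡ 1823 (mod 2201).
Since 1823 ≠ 1, base 6 is a Fermat witness: 2201 is composite.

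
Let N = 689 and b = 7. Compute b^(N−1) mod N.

7^1 ≡ 7 (mod 689)
7^2 ≡ 7^2 = 49 ≡ 49 (mod 689)
7^4 ≡ 49^2 = 2401 ≡ 334 (mod 689)
7^8 ≡ 334^2 = 111556 ≡ 627 (mod 689)
7^16 ≡ 627^2 = 393129 ≡ 399 (mod 689)
7^32 ≡ 399^2 = 159201 ≡ 42 (mod 689)
7^64 ≡ 42^2 = 1764 ≡ 386 (mod 689)
7^128 ≡ 386^2 = 148996 ≡ 172 (mod 689)
7^256 ≡ 172^2 = 29584 ≡ 646 (mod 689)
7^512 ≡ 646^2 = 417316 ≡ 471 (mod 689)
688 = 512 + 128 + 32 + 16 in binary powers of 2.
So 7^688 ≡ 471 · 172 · 42 · 399 ≡ 386 (mod 689).
Since 386 ≠ 1, base 7 is a Fermat witness: 689 is composite.

386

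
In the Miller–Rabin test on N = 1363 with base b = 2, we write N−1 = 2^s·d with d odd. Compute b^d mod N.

686

1363 − 1 = 1362 = 2^1 · 681, so d = 681.
2^1 ≡ 2 (mod 1363)
2^2 ≡ 2^2 = 4 ≡ 4 (mod 1363)
2^4 ≡ 4^2 = 16 ≡ 16 (mod 1363)
2^8 ≡ 16^2 = 256 ≡ 256 (mod 1363)
2^16 ≡ 256^2 = 65536 ≡ 112 (mod 1363)
2^32 ≡ 112^2 = 12544 ≡ 277 (mod 1363)
2^64 ≡ 277^2 = 76729 ≡ 401 (mod 1363)
2^128 ≡ 401^2 = 160801 ≡ 1330 (mod 1363)
2^256 ≡ 1330^2 = 1768900 ≡ 1089 (mod 1363)
2^512 ≡ 1089^2 = 1185921 ≡ 111 (mod 1363)
681 = 512 + 128 + 32 + 8 + 1 in binary powers of 2.
So 2^681 ≡ 111 · 1330 · 277 · 256 · 2 ≡ 686 (mod 1363).
Squaring chain: 686; never reaches −1, so base 2 is a Miller–Rabin witness that 1363 is composite.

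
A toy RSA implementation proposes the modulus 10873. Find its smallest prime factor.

83

10873 is odd.
Digit sum 19, not divisible by 3.
Ends in 3: not divisible by 5.
7: 10873 = 7·1553 + 2
11: 10873 = 11·988 + 5
13: 10873 = 13·836 + 5
17: 10873 = 17·639 + 10
19: 10873 = 19·572 + 5
23: 10873 = 23·472 + 17
29: 10873 = 29·374 + 27
31: 10873 = 31·350 + 23
37: 10873 = 37·293 + 32
41: 10873 = 41·265 + 8
43: 10873 = 43·252 + 37
47: 10873 = 47·231 + 16
53: 10873 = 53·205 + 8
59: 10873 = 59·184 + 17
61: 10873 = 61·178 + 15
67: 10873 = 67·162 + 19
71: 10873 = 71·153 + 10
73: 10873 = 73·148 + 69
79: 10873 = 79·137 + 50
83: 10873 = 83·131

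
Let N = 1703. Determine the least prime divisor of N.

1703 is odd.
Digit sum 11, not divisible by 3.
Ends in 3: not divisible by 5.
7: 1703 = 7·243 + 2
11: 1703 = 11·154 + 9
13: 1703 = 13·131

13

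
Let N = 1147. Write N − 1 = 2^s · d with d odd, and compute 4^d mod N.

529

1147 − 1 = 1146 = 2^1 · 573, so d = 573.
4^1 ≡ 4 (mod 1147)
4^2 ≡ 4^2 = 16 ≡ 16 (mod 1147)
4^4 ≡ 16^2 = 256 ≡ 256 (mod 1147)
4^8 ≡ 256^2 = 65536 ≡ 157 (mod 1147)
4^16 ≡ 157^2 = 24649 ≡ 562 (mod 1147)
4^32 ≡ 562^2 = 315844 ≡ 419 (mod 1147)
4^64 ≡ 419^2 = 175561 ≡ 70 (mod 1147)
4^128 ≡ 70^2 = 4900 ≡ 312 (mod 1147)
4^256 ≡ 312^2 = 97344 ≡ 996 (mod 1147)
4^512 ≡ 996^2 = 992016 ≡ 1008 (mod 1147)
573 = 512 + 32 + 16 + 8 + 4 + 1 in binary powers of 2.
So 4^573 ≡ 1008 · 419 · 562 · 157 · 256 · 4 ≡ 529 (mod 1147).
Squaring chain: 529; never reaches −1, so base 4 is a Miller–Rabin witness that 1147 is composite.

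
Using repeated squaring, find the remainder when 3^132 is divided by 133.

3^1 ≡ 3 (mod 133)
3^2 ≡ 3^2 = 9 ≡ 9 (mod 133)
3^4 ≡ 9^2 = 81 ≡ 81 (mod 133)
3^8 ≡ 81^2 = 6561 ≡ 44 (mod 133)
3^16 ≡ 44^2 = 1936 ≡ 74 (mod 133)
3^32 ≡ 74^2 = 5476 ≡ 23 (mod 133)
3^64 ≡ 23^2 = 529 ≡ 130 (mod 133)
3^128 ≡ 130^2 = 16900 ≡ 9 (mod 133)
132 = 128 + 4 in binary powers of 2.
So 3^132 ≡ 9 · 81 ≡ 64 (mod 133).
Since 64 ≠ 1, base 3 is a Fermat witness: 133 is composite.

64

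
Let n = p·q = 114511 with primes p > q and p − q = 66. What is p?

Since p = q + 66, we have 114511 = q(q + 66), so q² + 66q − 114511 = 0.
Discriminant: 66² + 4·114511 = 4356 + 458044 = 462400; √462400 = 680.
q = (−66 + 680)/2 = 307, and p = q + 66 = 373.
Check: 307 · 373 = 114511.

373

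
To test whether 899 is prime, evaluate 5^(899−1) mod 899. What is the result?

315

5^1 ≡ 5 (mod 899)
5^2 ≡ 5^2 = 25 ≡ 25 (mod 899)
5^4 ≡ 25^2 = 625 ≡ 625 (mod 899)
5^8 ≡ 625^2 = 390625 ≡ 459 (mod 899)
5^16 ≡ 459^2 = 210681 ≡ 315 (mod 899)
5^32 ≡ 315^2 = 99225 ≡ 335 (mod 899)
5^64 ≡ 335^2 = 112225 ≡ 749 (mod 899)
5^128 ≡ 749^2 = 561001 ≡ 25 (mod 899)
5^256 ≡ 25^2 = 625 ≡ 625 (mod 899)
5^512 ≡ 625^2 = 390625 ≡ 459 (mod 899)
898 = 512 + 256 + 128 + 2 in binary powers of 2.
So 5^898 ≡ 459 · 625 · 25 · 25 ≡ 315 (mod 899).
Since 315 ≠ 1, base 5 is a Fermat witness: 899 is composite.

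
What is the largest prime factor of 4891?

73

4891 = 67 · 73
73 is prime.
So 4891 = 67 · 73; the largest prime factor is 73.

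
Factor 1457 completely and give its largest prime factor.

1457 = 31 · 47
47 is prime.
So 1457 = 31 · 47; the largest prime factor is 47.

47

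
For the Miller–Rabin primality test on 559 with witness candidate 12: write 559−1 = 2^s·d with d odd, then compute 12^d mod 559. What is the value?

194

559 − 1 = 558 = 2^1 · 279, so d = 279.
12^1 ≡ 12 (mod 559)
12^2 ≡ 12^2 = 144 ≡ 144 (mod 559)
12^4 ≡ 144^2 = 20736 ≡ 53 (mod 559)
12^8 ≡ 53^2 = 2809 ≡ 14 (mod 559)
12^16 ≡ 14^2 = 196 ≡ 196 (mod 559)
12^32 ≡ 196^2 = 38416 ≡ 404 (mod 559)
12^64 ≡ 404^2 = 163216 ≡ 547 (mod 559)
12^128 ≡ 547^2 = 299209 ≡ 144 (mod 559)
12^256 ≡ 144^2 = 20736 ≡ 53 (mod 559)
279 = 256 + 16 + 4 + 2 + 1 in binary powers of 2.
So 12^279 ≡ 53 · 196 · 53 · 144 · 12 ≡ 194 (mod 559).
Squaring chain: 194; never reaches −1, so base 12 is a Miller–Rabin witness that 559 is composite.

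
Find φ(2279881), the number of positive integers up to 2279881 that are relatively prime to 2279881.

2222640

Factor: 2279881 = 71 · 163 · 197.
φ(2279881) = (71−1) · (163−1) · (197−1) = 70 · 162 · 196 = 2222640.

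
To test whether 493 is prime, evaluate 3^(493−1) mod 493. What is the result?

3^1 ≡ 3 (mod 493)
3^2 ≡ 3^2 = 9 ≡ 9 (mod 493)
3^4 ≡ 9^2 = 81 ≡ 81 (mod 493)
3^8 ≡ 81^2 = 6561 ≡ 152 (mod 493)
3^16 ≡ 152^2 = 23104 ≡ 426 (mod 493)
3^32 ≡ 426^2 = 181476 ≡ 52 (mod 493)
3^64 ≡ 52^2 = 2704 ≡ 239 (mod 493)
3^128 ≡ 239^2 = 57121 ≡ 426 (mod 493)
3^256 ≡ 426^2 = 181476 ≡ 52 (mod 493)
492 = 256 + 128 + 64 + 32 + 8 + 4 in binary powers of 2.
So 3^492 ≡ 52 · 426 · 239 · 52 · 152 · 81 ≡ 310 (mod 493).
Since 310 ≠ 1, base 3 is a Fermat witness: 493 is composite.

310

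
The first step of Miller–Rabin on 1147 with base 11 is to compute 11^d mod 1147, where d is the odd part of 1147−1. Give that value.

1147 − 1 = 1146 = 2^1 · 573, so d = 573.
11^1 ≡ 11 (mod 1147)
11^2 ≡ 11^2 = 121 ≡ 121 (mod 1147)
11^4 ≡ 121^2 = 14641 ≡ 877 (mod 1147)
11^8 ≡ 877^2 = 769129 ≡ 639 (mod 1147)
11^16 ≡ 639^2 = 408321 ≡ 1136 (mod 1147)
11^32 ≡ 1136^2 = 1290496 ≡ 121 (mod 1147)
11^64 ≡ 121^2 = 14641 ≡ 877 (mod 1147)
11^128 ≡ 877^2 = 769129 ≡ 639 (mod 1147)
11^256 ≡ 639^2 = 408321 ≡ 1136 (mod 1147)
11^512 ≡ 1136^2 = 1290496 ≡ 121 (mod 1147)
573 = 512 + 32 + 16 + 8 + 4 + 1 in binary powers of 2.
So 11^573 ≡ 121 · 121 · 1136 · 639 · 877 · 11 ≡ 184 (mod 1147).
Squaring chain: 184; never reaches −1, so base 11 is a Miller–Rabin witness that 1147 is composite.

184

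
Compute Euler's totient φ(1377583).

Factor: 1377583 = 73 · 113 · 167.
φ(1377583) = (73−1) · (113−1) · (167−1) = 72 · 112 · 166 = 1338624.

1338624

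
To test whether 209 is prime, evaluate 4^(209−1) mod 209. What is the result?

42

4^1 ≡ 4 (mod 209)
4^2 ≡ 4^2 = 16 ≡ 16 (mod 209)
4^4 ≡ 16^2 = 256 ≡ 47 (mod 209)
4^8 ≡ 47^2 = 2209 ≡ 119 (mod 209)
4^16 ≡ 119^2 = 14161 ≡ 158 (mod 209)
4^32 ≡ 158^2 = 24964 ≡ 93 (mod 209)
4^64 ≡ 93^2 = 8649 ≡ 80 (mod 209)
4^128 ≡ 80^2 = 6400 ≡ 130 (mod 209)
208 = 128 + 64 + 16 in binary powers of 2.
So 4^208 ≡ 130 · 80 · 158 ≡ 42 (mod 209).
Since 42 ≠ 1, base 4 is a Fermat witness: 209 is composite.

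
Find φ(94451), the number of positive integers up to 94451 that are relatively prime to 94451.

79560

Factor: 94451 = 7 · 103 · 131.
φ(94451) = (7−1) · (103−1) · (131−1) = 6 · 102 · 130 = 79560.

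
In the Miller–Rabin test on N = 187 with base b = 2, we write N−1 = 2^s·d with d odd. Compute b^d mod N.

187 − 1 = 186 = 2^1 · 93, so d = 93.
2^1 ≡ 2 (mod 187)
2^2 ≡ 2^2 = 4 ≡ 4 (mod 187)
2^4 ≡ 4^2 = 16 ≡ 16 (mod 187)
2^8 ≡ 16^2 = 256 ≡ 69 (mod 187)
2^16 ≡ 69^2 = 4761 ≡ 86 (mod 187)
2^32 ≡ 86^2 = 7396 ≡ 103 (mod 187)
2^64 ≡ 103^2 = 10609 ≡ 137 (mod 187)
93 = 64 + 16 + 8 + 4 + 1 in binary powers of 2.
So 2^93 ≡ 137 · 86 · 69 · 16 · 2 ≡ 151 (mod 187).
Squaring chain: 151; never reaches −1, so base 2 is a Miller–Rabin witness that 187 is composite.

151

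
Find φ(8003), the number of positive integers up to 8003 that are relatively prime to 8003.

7800

Factor: 8003 = 53 · 151.
φ(8003) = (53−1) · (151−1) = 52 · 150 = 7800.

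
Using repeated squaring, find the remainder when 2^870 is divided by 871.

2^1 ≡ 2 (mod 871)
2^2 ≡ 2^2 = 4 ≡ 4 (mod 871)
2^4 ≡ 4^2 = 16 ≡ 16 (mod 871)
2^8 ≡ 16^2 = 256 ≡ 256 (mod 871)
2^16 ≡ 256^2 = 65536 ≡ 211 (mod 871)
2^32 ≡ 211^2 = 44521 ≡ 100 (mod 871)
2^64 ≡ 100^2 = 10000 ≡ 419 (mod 871)
2^128 ≡ 419^2 = 175561 ≡ 490 (mod 871)
2^256 ≡ 490^2 = 240100 ≡ 575 (mod 871)
2^512 ≡ 575^2 = 330625 ≡ 516 (mod 871)
870 = 512 + 256 + 64 + 32 + 4 + 2 in binary powers of 2.
So 2^870 ≡ 516 · 575 · 419 · 100 · 16 · 4 ≡ 545 (mod 871).
Since 545 ≠ 1, base 2 is a Fermat witness: 871 is composite.

545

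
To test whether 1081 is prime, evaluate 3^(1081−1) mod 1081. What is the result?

768

3^1 ≡ 3 (mod 1081)
3^2 ≡ 3^2 = 9 ≡ 9 (mod 1081)
3^4 ≡ 9^2 = 81 ≡ 81 (mod 1081)
3^8 ≡ 81^2 = 6561 ≡ 75 (mod 1081)
3^16 ≡ 75^2 = 5625 ≡ 220 (mod 1081)
3^32 ≡ 220^2 = 48400 ≡ 836 (mod 1081)
3^64 ≡ 836^2 = 698896 ≡ 570 (mod 1081)
3^128 ≡ 570^2 = 324900 ≡ 600 (mod 1081)
3^256 ≡ 600^2 = 360000 ≡ 27 (mod 1081)
3^512 ≡ 27^2 = 729 ≡ 729 (mod 1081)
3^1024 ≡ 729^2 = 531441 ≡ 670 (mod 1081)
1080 = 1024 + 32 + 16 + 8 in binary powers of 2.
So 3^1080 ≡ 670 · 836 · 220 · 75 ≡ 768 (mod 1081).
Since 768 ≠ 1, base 3 is a Fermat witness: 1081 is composite.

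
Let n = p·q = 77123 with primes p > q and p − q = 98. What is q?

233

Since p = q + 98, we have 77123 = q(q + 98), so q² + 98q − 77123 = 0.
Discriminant: 98² + 4·77123 = 9604 + 308492 = 318096; √318096 = 564.
q = (−98 + 564)/2 = 233, and p = q + 98 = 331.
Check: 233 · 331 = 77123.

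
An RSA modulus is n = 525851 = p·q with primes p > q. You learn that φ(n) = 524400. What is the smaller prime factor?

φ(n) = (p−1)(q−1) = n − (p+q) + 1, so p + q = 525851 − 524400 + 1 = 1452.
p and q are the roots of t² − 1452t + 525851 = 0.
Discriminant: 1452² − 4·525851 = 2108304 − 2103404 = 4900; √4900 = 70.
q = (1452 − 70)/2 = 691, p = (1452 + 70)/2 = 761.
Check: 691 · 761 = 525851.

691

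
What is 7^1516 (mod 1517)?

7^1 ≡ 7 (mod 1517)
7^2 ≡ 7^2 = 49 ≡ 49 (mod 1517)
7^4 ≡ 49^2 = 2401 ≡ 884 (mod 1517)
7^8 ≡ 884^2 = 781456 ≡ 201 (mod 1517)
7^16 ≡ 201^2 = 40401 ≡ 959 (mod 1517)
7^32 ≡ 959^2 = 919681 ≡ 379 (mod 1517)
7^64 ≡ 379^2 = 143641 ≡ 1043 (mod 1517)
7^128 ≡ 1043^2 = 1087849 ≡ 160 (mod 1517)
7^256 ≡ 160^2 = 25600 ≡ 1328 (mod 1517)
7^512 ≡ 1328^2 = 1763584 ≡ 830 (mod 1517)
7^1024 ≡ 830^2 = 688900 ≡ 182 (mod 1517)
1516 = 1024 + 256 + 128 + 64 + 32 + 8 + 4 in binary powers of 2.
So 7^1516 ≡ 182 · 1328 · 160 · 1043 · 379 · 201 · 884 ≡ 107 (mod 1517).
Since 107 ≠ 1, base 7 is a Fermat witness: 1517 is composite.

107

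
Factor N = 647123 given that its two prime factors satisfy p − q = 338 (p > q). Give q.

653

Since p = q + 338, we have 647123 = q(q + 338), so q² + 338q − 647123 = 0.
Discriminant: 338² + 4·647123 = 114244 + 2588492 = 2702736; √2702736 = 1644.
q = (−338 + 1644)/2 = 653, and p = q + 338 = 991.
Check: 653 · 991 = 647123.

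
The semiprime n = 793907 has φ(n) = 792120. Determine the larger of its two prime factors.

967

φ(n) = (p−1)(q−1) = n − (p+q) + 1, so p + q = 793907 − 792120 + 1 = 1788.
p and q are the roots of t² − 1788t + 793907 = 0.
Discriminant: 1788² − 4·793907 = 3196944 − 3175628 = 21316; √21316 = 146.
q = (1788 − 146)/2 = 821, p = (1788 + 146)/2 = 967.
Check: 821 · 967 = 793907.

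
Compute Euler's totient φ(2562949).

Factor: 2562949 = 103 · 149 · 167.
φ(2562949) = (103−1) · (149−1) · (167−1) = 102 · 148 · 166 = 2505936.

2505936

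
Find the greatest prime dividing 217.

217 = 7 · 31
31 is prime.
So 217 = 7 · 31; the largest prime factor is 31.

31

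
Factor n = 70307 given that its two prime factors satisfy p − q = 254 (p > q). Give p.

Since p = q + 254, we have 70307 = q(q + 254), so q² + 254q − 70307 = 0.
Discriminant: 254² + 4·70307 = 64516 + 281228 = 345744; √345744 = 588.
q = (−254 + 588)/2 = 167, and p = q + 254 = 421.
Check: 167 · 421 = 70307.

421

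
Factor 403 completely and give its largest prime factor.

31

403 = 13 · 31
31 is prime.
So 403 = 13 · 31; the largest prime factor is 31.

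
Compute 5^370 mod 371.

149

5^1 ≡ 5 (mod 371)
5^2 ≡ 5^2 = 25 ≡ 25 (mod 371)
5^4 ≡ 25^2 = 625 ≡ 254 (mod 371)
5^8 ≡ 254^2 = 64516 ≡ 333 (mod 371)
5^16 ≡ 333^2 = 110889 ≡ 331 (mod 371)
5^32 ≡ 331^2 = 109561 ≡ 116 (mod 371)
5^64 ≡ 116^2 = 13456 ≡ 100 (mod 371)
5^128 ≡ 100^2 = 10000 ≡ 354 (mod 371)
5^256 ≡ 354^2 = 125316 ≡ 289 (mod 371)
370 = 256 + 64 + 32 + 16 + 2 in binary powers of 2.
So 5^370 ≡ 289 · 100 · 116 · 331 · 25 ≡ 149 (mod 371).
Since 149 ≠ 1, base 5 is a Fermat witness: 371 is composite.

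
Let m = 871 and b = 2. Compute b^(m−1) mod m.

2^1 ≡ 2 (mod 871)
2^2 ≡ 2^2 = 4 ≡ 4 (mod 871)
2^4 ≡ 4^2 = 16 ≡ 16 (mod 871)
2^8 ≡ 16^2 = 256 ≡ 256 (mod 871)
2^16 ≡ 256^2 = 65536 ≡ 211 (mod 871)
2^32 ≡ 211^2 = 44521 ≡ 100 (mod 871)
2^64 ≡ 100^2 = 10000 ≡ 419 (mod 871)
2^128 ≡ 419^2 = 175561 ≡ 490 (mod 871)
2^256 ≡ 490^2 = 240100 ≡ 575 (mod 871)
2^512 ≡ 575^2 = 330625 ≡ 516 (mod 871)
870 = 512 + 256 + 64 + 32 + 4 + 2 in binary powers of 2.
So 2^870 ≡ 516 · 575 · 419 · 100 · 16 · 4 ≡ 545 (mod 871).
Since 545 ≠ 1, base 2 is a Fermat witness: 871 is composite.

545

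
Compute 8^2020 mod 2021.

1860

8^1 ≡ 8 (mod 2021)
8^2 ≡ 8^2 = 64 ≡ 64 (mod 2021)
8^4 ≡ 64^2 = 4096 ≡ 54 (mod 2021)
8^8 ≡ 54^2 = 2916 ≡ 895 (mod 2021)
8^16 ≡ 895^2 = 801025 ≡ 709 (mod 2021)
8^32 ≡ 709^2 = 502681 ≡ 1473 (mod 2021)
8^64 ≡ 1473^2 = 2169729 ≡ 1196 (mod 2021)
8^128 ≡ 1196^2 = 1430416 ≡ 1569 (mod 2021)
8^256 ≡ 1569^2 = 2461761 ≡ 183 (mod 2021)
8^512 ≡ 183^2 = 33489 ≡ 1153 (mod 2021)
8^1024 ≡ 1153^2 = 1329409 ≡ 1612 (mod 2021)
2020 = 1024 + 512 + 256 + 128 + 64 + 32 + 4 in binary powers of 2.
So 8^2020 ≡ 1612 · 1153 · 183 · 1569 · 1196 · 1473 · 54 ≡ 1860 (mod 2021).
Since 1860 ≠ 1, base 8 is a Fermat witness: 2021 is composite.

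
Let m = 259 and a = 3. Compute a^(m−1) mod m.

3^1 ≡ 3 (mod 259)
3^2 ≡ 3^2 = 9 ≡ 9 (mod 259)
3^4 ≡ 9^2 = 81 ≡ 81 (mod 259)
3^8 ≡ 81^2 = 6561 ≡ 86 (mod 259)
3^16 ≡ 86^2 = 7396 ≡ 144 (mod 259)
3^32 ≡ 144^2 = 20736 ≡ 16 (mod 259)
3^64 ≡ 16^2 = 256 ≡ 256 (mod 259)
3^128 ≡ 256^2 = 65536 ≡ 9 (mod 259)
3^256 ≡ 9^2 = 81 ≡ 81 (mod 259)
258 = 256 + 2 in binary powers of 2.
So 3^258 ≡ 81 · 9 ≡ 211 (mod 259).
Since 211 ≠ 1, base 3 is a Fermat witness: 259 is composite.

211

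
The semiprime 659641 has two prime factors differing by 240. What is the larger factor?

941

Since p = q + 240, we have 659641 = q(q + 240), so q² + 240q − 659641 = 0.
Discriminant: 240² + 4·659641 = 57600 + 2638564 = 2696164; √2696164 = 1642.
q = (−240 + 1642)/2 = 701, and p = q + 240 = 941.
Check: 701 · 941 = 659641.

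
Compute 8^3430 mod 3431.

1687

8^1 ≡ 8 (mod 3431)
8^2 ≡ 8^2 = 64 ≡ 64 (mod 3431)
8^4 ≡ 64^2 = 4096 ≡ 665 (mod 3431)
8^8 ≡ 665^2 = 442225 ≡ 3057 (mod 3431)
8^16 ≡ 3057^2 = 9345249 ≡ 2636 (mod 3431)
8^32 ≡ 2636^2 = 6948496 ≡ 721 (mod 3431)
8^64 ≡ 721^2 = 519841 ≡ 1760 (mod 3431)
8^128 ≡ 1760^2 = 3097600 ≡ 2838 (mod 3431)
8^256 ≡ 2838^2 = 8054244 ≡ 1687 (mod 3431)
8^512 ≡ 1687^2 = 2845969 ≡ 1670 (mod 3431)
8^1024 ≡ 1670^2 = 2788900 ≡ 2928 (mod 3431)
8^2048 ≡ 2928^2 = 8573184 ≡ 2546 (mod 3431)
3430 = 2048 + 1024 + 256 + 64 + 32 + 4 + 2 in binary powers of 2.
So 8^3430 ≡ 2546 · 2928 · 1687 · 1760 · 721 · 665 · 64 ≡ 1687 (mod 3431).
Since 1687 ≠ 1, base 8 is a Fermat witness: 3431 is composite.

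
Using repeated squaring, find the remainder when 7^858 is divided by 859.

7^1 ≡ 7 (mod 859)
7^2 ≡ 7^2 = 49 ≡ 49 (mod 859)
7^4 ≡ 49^2 = 2401 ≡ 683 (mod 859)
7^8 ≡ 683^2 = 466489 ≡ 52 (mod 859)
7^16 ≡ 52^2 = 2704 ≡ 127 (mod 859)
7^32 ≡ 127^2 = 16129 ≡ 667 (mod 859)
7^64 ≡ 667^2 = 444889 ≡ 786 (mod 859)
7^128 ≡ 786^2 = 617796 ≡ 175 (mod 859)
7^256 ≡ 175^2 = 30625 ≡ 560 (mod 859)
7^512 ≡ 560^2 = 313600 ≡ 65 (mod 859)
858 = 512 + 256 + 64 + 16 + 8 + 2 in binary powers of 2.
So 7^858 ≡ 65 · 560 · 786 · 127 · 52 · 49 ≡ 1 (mod 859).
Since the result is 1, base 7 gives no evidence that 859 is composite.

1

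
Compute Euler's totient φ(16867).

Factor: 16867 = 101 · 167.
φ(16867) = (101−1) · (167−1) = 100 · 166 = 16600.

16600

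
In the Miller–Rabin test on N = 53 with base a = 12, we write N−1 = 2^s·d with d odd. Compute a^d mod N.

23

53 − 1 = 52 = 2^2 · 13, so d = 13.
12^1 ≡ 12 (mod 53)
12^2 ≡ 12^2 = 144 ≡ 38 (mod 53)
12^4 ≡ 38^2 = 1444 ≡ 13 (mod 53)
12^8 ≡ 13^2 = 169 ≡ 10 (mod 53)
13 = 8 + 4 + 1 in binary powers of 2.
So 12^13 ≡ 10 · 13 · 12 ≡ 23 (mod 53).
Squaring chain: 23 → 52; reaches −1, so base 12 does not prove 53 composite.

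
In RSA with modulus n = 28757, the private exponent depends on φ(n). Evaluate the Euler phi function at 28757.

Factor: 28757 = 149 · 193.
φ(28757) = (149−1) · (193−1) = 148 · 192 = 28416.

28416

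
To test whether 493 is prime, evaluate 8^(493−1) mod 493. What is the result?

8^1 ≡ 8 (mod 493)
8^2 ≡ 8^2 = 64 ≡ 64 (mod 493)
8^4 ≡ 64^2 = 4096 ≡ 152 (mod 493)
8^8 ≡ 152^2 = 23104 ≡ 426 (mod 493)
8^16 ≡ 426^2 = 181476 ≡ 52 (mod 493)
8^32 ≡ 52^2 = 2704 ≡ 239 (mod 493)
8^64 ≡ 239^2 = 57121 ≡ 426 (mod 493)
8^128 ≡ 426^2 = 181476 ≡ 52 (mod 493)
8^256 ≡ 52^2 = 2704 ≡ 239 (mod 493)
492 = 256 + 128 + 64 + 32 + 8 + 4 in binary powers of 2.
So 8^492 ≡ 239 · 52 · 426 · 239 · 426 · 152 ≡ 458 (mod 493).
Since 458 ≠ 1, base 8 is a Fermat witness: 493 is composite.

458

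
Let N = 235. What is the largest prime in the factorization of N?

47

235 = 5 · 47
47 is prime.
So 235 = 5 · 47; the largest prime factor is 47.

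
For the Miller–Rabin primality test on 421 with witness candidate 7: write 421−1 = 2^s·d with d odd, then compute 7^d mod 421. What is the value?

420

421 − 1 = 420 = 2^2 · 105, so d = 105.
7^1 ≡ 7 (mod 421)
7^2 ≡ 7^2 = 49 ≡ 49 (mod 421)
7^4 ≡ 49^2 = 2401 ≡ 296 (mod 421)
7^8 ≡ 296^2 = 87616 ≡ 48 (mod 421)
7^16 ≡ 48^2 = 2304 ≡ 199 (mod 421)
7^32 ≡ 199^2 = 39601 ≡ 27 (mod 421)
7^64 ≡ 27^2 = 729 ≡ 308 (mod 421)
105 = 64 + 32 + 8 + 1 in binary powers of 2.
So 7^105 ≡ 308 · 27 · 48 · 7 ≡ 420 (mod 421).
Since 7^d ≡ 420 (mod 421), base 7 does not prove 421 composite.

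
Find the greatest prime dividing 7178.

7178 = 2 · 3589
3589 = 37 · 97
97 is prime.
So 7178 = 2 · 37 · 97; the largest prime factor is 97.

97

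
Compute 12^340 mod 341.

12^1 ≡ 12 (mod 341)
12^2 ≡ 12^2 = 144 ≡ 144 (mod 341)
12^4 ≡ 144^2 = 20736 ≡ 276 (mod 341)
12^8 ≡ 276^2 = 76176 ≡ 133 (mod 341)
12^16 ≡ 133^2 = 17689 ≡ 298 (mod 341)
12^32 ≡ 298^2 = 88804 ≡ 144 (mod 341)
12^64 ≡ 144^2 = 20736 ≡ 276 (mod 341)
12^128 ≡ 276^2 = 76176 ≡ 133 (mod 341)
12^256 ≡ 133^2 = 17689 ≡ 298 (mod 341)
340 = 256 + 64 + 16 + 4 in binary powers of 2.
So 12^340 ≡ 298 · 276 · 298 · 276 ≡ 56 (mod 341).
Since 56 ≠ 1, base 12 is a Fermat witness: 341 is composite.

56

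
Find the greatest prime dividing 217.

217 = 7 · 31
31 is prime.
So 217 = 7 · 31; the largest prime factor is 31.

31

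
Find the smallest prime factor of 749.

7

749 is odd.
Digit sum 20, not divisible by 3.
Ends in 9: not divisible by 5.
7: 749 = 7·107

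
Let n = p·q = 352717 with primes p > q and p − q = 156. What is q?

Since p = q + 156, we have 352717 = q(q + 156), so q² + 156q − 352717 = 0.
Discriminant: 156² + 4·352717 = 24336 + 1410868 = 1435204; √1435204 = 1198.
q = (−156 + 1198)/2 = 521, and p = q + 156 = 677.
Check: 521 · 677 = 352717.

521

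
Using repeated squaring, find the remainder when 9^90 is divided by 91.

9^1 ≡ 9 (mod 91)
9^2 ≡ 9^2 = 81 ≡ 81 (mod 91)
9^4 ≡ 81^2 = 6561 ≡ 9 (mod 91)
9^8 ≡ 9^2 = 81 ≡ 81 (mod 91)
9^16 ≡ 81^2 = 6561 ≡ 9 (mod 91)
9^32 ≡ 9^2 = 81 ≡ 81 (mod 91)
9^64 ≡ 81^2 = 6561 ≡ 9 (mod 91)
90 = 64 + 16 + 8 + 2 in binary powers of 2.
So 9^90 ≡ 9 · 9 · 81 · 81 ≡ 1 (mod 91).
Since the result is 1, base 9 gives no evidence that 91 is composite.

1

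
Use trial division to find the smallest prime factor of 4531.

23

4531 is odd.
Digit sum 13, not divisible by 3.
Ends in 1: not divisible by 5.
7: 4531 = 7·647 + 2
11: 4531 = 11·411 + 10
13: 4531 = 13·348 + 7
17: 4531 = 17·266 + 9
19: 4531 = 19·238 + 9
23: 4531 = 23·197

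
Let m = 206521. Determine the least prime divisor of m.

7

206521 is odd.
Digit sum 16, not divisible by 3.
Ends in 1: not divisible by 5.
7: 206521 = 7·29503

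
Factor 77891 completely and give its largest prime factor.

77891 = 11 · 7081
7081 = 73 · 97
97 is prime.
So 77891 = 11 · 73 · 97; the largest prime factor is 97.

97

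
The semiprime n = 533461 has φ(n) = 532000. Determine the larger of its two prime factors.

761

φ(n) = (p−1)(q−1) = n − (p+q) + 1, so p + q = 533461 − 532000 + 1 = 1462.
p and q are the roots of t² − 1462t + 533461 = 0.
Discriminant: 1462² − 4·533461 = 2137444 − 2133844 = 3600; √3600 = 60.
q = (1462 − 60)/2 = 701, p = (1462 + 60)/2 = 761.
Check: 701 · 761 = 533461.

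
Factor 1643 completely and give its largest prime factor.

1643 = 31 · 53
53 is prime.
So 1643 = 31 · 53; the largest prime factor is 53.

53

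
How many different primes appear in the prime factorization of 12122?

12122 = 2 · 6061
6061 = 11 · 551
551 = 19 · 29
12122 = 2 · 11 · 19 · 29, which has 4 distinct prime factors.

4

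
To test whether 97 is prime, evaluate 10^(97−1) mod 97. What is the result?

1

10^1 ≡ 10 (mod 97)
10^2 ≡ 10^2 = 100 ≡ 3 (mod 97)
10^4 ≡ 3^2 = 9 ≡ 9 (mod 97)
10^8 ≡ 9^2 = 81 ≡ 81 (mod 97)
10^16 ≡ 81^2 = 6561 ≡ 62 (mod 97)
10^32 ≡ 62^2 = 3844 ≡ 61 (mod 97)
10^64 ≡ 61^2 = 3721 ≡ 35 (mod 97)
96 = 64 + 32 in binary powers of 2.
So 10^96 ≡ 35 · 61 ≡ 1 (mod 97).
Since the result is 1, base 10 gives no evidence that 97 is composite.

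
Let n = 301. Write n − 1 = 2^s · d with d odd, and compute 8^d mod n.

301 − 1 = 300 = 2^2 · 75, so d = 75.
8^1 ≡ 8 (mod 301)
8^2 ≡ 8^2 = 64 ≡ 64 (mod 301)
8^4 ≡ 64^2 = 4096 ≡ 183 (mod 301)
8^8 ≡ 183^2 = 33489 ≡ 78 (mod 301)
8^16 ≡ 78^2 = 6084 ≡ 64 (mod 301)
8^32 ≡ 64^2 = 4096 ≡ 183 (mod 301)
8^64 ≡ 183^2 = 33489 ≡ 78 (mod 301)
75 = 64 + 8 + 2 + 1 in binary powers of 2.
So 8^75 ≡ 78 · 78 · 64 · 8 ≡ 260 (mod 301).
Squaring chain: 260 → 176; never reaches −1, so base 8 is a Miller–Rabin witness that 301 is composite.

260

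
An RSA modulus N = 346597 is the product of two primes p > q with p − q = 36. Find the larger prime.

Since p = q + 36, we have 346597 = q(q + 36), so q² + 36q − 346597 = 0.
Discriminant: 36² + 4·346597 = 1296 + 1386388 = 1387684; √1387684 = 1178.
q = (−36 + 1178)/2 = 571, and p = q + 36 = 607.
Check: 571 · 607 = 346597.

607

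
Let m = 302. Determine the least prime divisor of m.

2

302 is even: 2 divides it.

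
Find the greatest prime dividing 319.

319 = 11 · 29
29 is prime.
So 319 = 11 · 29; the largest prime factor is 29.

29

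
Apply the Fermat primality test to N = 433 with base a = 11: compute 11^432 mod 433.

1

11^1 ≡ 11 (mod 433)
11^2 ≡ 11^2 = 121 ≡ 121 (mod 433)
11^4 ≡ 121^2 = 14641 ≡ 352 (mod 433)
11^8 ≡ 352^2 = 123904 ≡ 66 (mod 433)
11^16 ≡ 66^2 = 4356 ≡ 26 (mod 433)
11^32 ≡ 26^2 = 676 ≡ 243 (mod 433)
11^64 ≡ 243^2 = 59049 ≡ 161 (mod 433)
11^128 ≡ 161^2 = 25921 ≡ 374 (mod 433)
11^256 ≡ 374^2 = 139876 ≡ 17 (mod 433)
432 = 256 + 128 + 32 + 16 in binary powers of 2.
So 11^432 ≡ 17 · 374 · 243 · 26 ≡ 1 (mod 433).
Since the result is 1, base 11 gives no evidence that 433 is composite.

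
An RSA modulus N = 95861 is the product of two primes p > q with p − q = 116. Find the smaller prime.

257

Since p = q + 116, we have 95861 = q(q + 116), so q² + 116q − 95861 = 0.
Discriminant: 116² + 4·95861 = 13456 + 383444 = 396900; √396900 = 630.
q = (−116 + 630)/2 = 257, and p = q + 116 = 373.
Check: 257 · 373 = 95861.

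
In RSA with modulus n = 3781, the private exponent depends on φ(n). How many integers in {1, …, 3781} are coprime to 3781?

Factor: 3781 = 19 · 199.
φ(3781) = (19−1) · (199−1) = 18 · 198 = 3564.

3564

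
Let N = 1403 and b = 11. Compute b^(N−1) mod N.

731

11^1 ≡ 11 (mod 1403)
11^2 ≡ 11^2 = 121 ≡ 121 (mod 1403)
11^4 ≡ 121^2 = 14641 ≡ 611 (mod 1403)
11^8 ≡ 611^2 = 373321 ≡ 123 (mod 1403)
11^16 ≡ 123^2 = 15129 ≡ 1099 (mod 1403)
11^32 ≡ 1099^2 = 1207801 ≡ 1221 (mod 1403)
11^64 ≡ 1221^2 = 1490841 ≡ 855 (mod 1403)
11^128 ≡ 855^2 = 731025 ≡ 62 (mod 1403)
11^256 ≡ 62^2 = 3844 ≡ 1038 (mod 1403)
11^512 ≡ 1038^2 = 1077444 ≡ 1343 (mod 1403)
11^1024 ≡ 1343^2 = 1803649 ≡ 794 (mod 1403)
1402 = 1024 + 256 + 64 + 32 + 16 + 8 + 2 in binary powers of 2.
So 11^1402 ≡ 794 · 1038 · 855 · 1221 · 1099 · 123 · 121 ≡ 731 (mod 1403).
Since 731 ≠ 1, base 11 is a Fermat witness: 1403 is composite.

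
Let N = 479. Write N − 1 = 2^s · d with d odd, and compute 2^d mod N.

1

479 − 1 = 478 = 2^1 · 239, so d = 239.
2^1 ≡ 2 (mod 479)
2^2 ≡ 2^2 = 4 ≡ 4 (mod 479)
2^4 ≡ 4^2 = 16 ≡ 16 (mod 479)
2^8 ≡ 16^2 = 256 ≡ 256 (mod 479)
2^16 ≡ 256^2 = 65536 ≡ 392 (mod 479)
2^32 ≡ 392^2 = 153664 ≡ 384 (mod 479)
2^64 ≡ 384^2 = 147456 ≡ 403 (mod 479)
2^128 ≡ 403^2 = 162409 ≡ 28 (mod 479)
239 = 128 + 64 + 32 + 8 + 4 + 2 + 1 in binary powers of 2.
So 2^239 ≡ 28 · 403 · 384 · 256 · 16 · 4 · 2 ≡ 1 (mod 479).
Since 2^d ≡ 1 (mod 479), base 2 does not prove 479 composite.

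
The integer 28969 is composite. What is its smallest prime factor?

28969 is odd.
Digit sum 34, not divisible by 3.
Ends in 9: not divisible by 5.
7: 28969 = 7·4138 + 3
11: 28969 = 11·2633 + 6
13: 28969 = 13·2228 + 5
17: 28969 = 17·1704 + 1
19: 28969 = 19·1524 + 13
23: 28969 = 23·1259 + 12
29: 28969 = 29·998 + 27
31: 28969 = 31·934 + 15
37: 28969 = 37·782 + 35
41: 28969 = 41·706 + 23
43: 28969 = 43·673 + 30
47: 28969 = 47·616 + 17
53: 28969 = 53·546 + 31
59: 28969 = 59·491

59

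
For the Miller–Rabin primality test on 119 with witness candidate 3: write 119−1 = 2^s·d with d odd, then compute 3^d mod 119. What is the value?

75

119 − 1 = 118 = 2^1 · 59, so d = 59.
3^1 ≡ 3 (mod 119)
3^2 ≡ 3^2 = 9 ≡ 9 (mod 119)
3^4 ≡ 9^2 = 81 ≡ 81 (mod 119)
3^8 ≡ 81^2 = 6561 ≡ 16 (mod 119)
3^16 ≡ 16^2 = 256 ≡ 18 (mod 119)
3^32 ≡ 18^2 = 324 ≡ 86 (mod 119)
59 = 32 + 16 + 8 + 2 + 1 in binary powers of 2.
So 3^59 ≡ 86 · 18 · 16 · 9 · 3 ≡ 75 (mod 119).
Squaring chain: 75; never reaches −1, so base 3 is a Miller–Rabin witness that 119 is composite.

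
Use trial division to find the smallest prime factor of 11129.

31

11129 is odd.
Digit sum 14, not divisible by 3.
Ends in 9: not divisible by 5.
7: 11129 = 7·1589 + 6
11: 11129 = 11·1011 + 8
13: 11129 = 13·856 + 1
17: 11129 = 17·654 + 11
19: 11129 = 19·585 + 14
23: 11129 = 23·483 + 20
29: 11129 = 29·383 + 22
31: 11129 = 31·359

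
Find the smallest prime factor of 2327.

2327 is odd.
Digit sum 14, not divisible by 3.
Ends in 7: not divisible by 5.
7: 2327 = 7·332 + 3
11: 2327 = 11·211 + 6
13: 2327 = 13·179

13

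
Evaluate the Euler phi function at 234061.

Factor: 234061 = 19 · 97 · 127.
φ(234061) = (19−1) · (97−1) · (127−1) = 18 · 96 · 126 = 217728.

217728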